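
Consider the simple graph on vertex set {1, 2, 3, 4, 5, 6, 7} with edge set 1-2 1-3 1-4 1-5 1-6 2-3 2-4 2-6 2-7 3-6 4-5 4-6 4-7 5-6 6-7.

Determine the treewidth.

3

A width-3 tree decomposition is:
Bags: B1 = {1, 2, 4, 6}  B2 = {1, 2, 3, 6}  B3 = {2, 4, 6, 7}  B4 = {1, 4, 5, 6}
Tree: B1–B2, B1–B3, B1–B4
Every bag has size at most 4, so the width is 4 − 1 = 3 and tw(G) ≤ 3. On the other hand G contains the 4-clique {1, 2, 3, 6}. A clique must lie in a single bag of any decomposition, so no decomposition can have width below 3. Therefore the treewidth is 3.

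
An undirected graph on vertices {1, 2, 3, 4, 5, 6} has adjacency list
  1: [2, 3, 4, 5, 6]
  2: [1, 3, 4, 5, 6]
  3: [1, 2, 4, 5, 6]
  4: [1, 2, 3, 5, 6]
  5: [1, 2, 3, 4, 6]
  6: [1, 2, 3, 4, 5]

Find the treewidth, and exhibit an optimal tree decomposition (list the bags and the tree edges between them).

Treewidth 5.
Bags: B1 = {1, 2, 3, 4, 5, 6}
Tree: (single bag)

A single bag containing all 6 vertices is trivially a valid decomposition of width 5. On the other hand G contains the 6-clique {1, 2, 3, 4, 5, 6}. A clique must lie in a single bag of any decomposition, so no decomposition can have width below 5. Combining the bounds, tw(G) = 5.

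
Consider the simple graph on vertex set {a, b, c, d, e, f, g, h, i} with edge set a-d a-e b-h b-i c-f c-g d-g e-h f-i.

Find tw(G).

2

A width-2 tree decomposition is:
Bags: B1 = {a, d, e}  B2 = {d, e, g}  B3 = {c, e, g}  B4 = {c, e, f}  B5 = {e, f, i}  B6 = {b, e, i}  B7 = {b, e, h}
Tree: B1–B2, B2–B3, B3–B4, B4–B5, B5–B6, B6–B7
Every bag has size at most 3, so the width is 3 − 1 = 2 and tw(G) ≤ 2. Since e–a–d–g–c–f–i–b–h–e is a cycle in G, G is not acyclic. Forests are exactly the graphs of treewidth ≤ 1, so tw(G) ≥ 2. Therefore the treewidth is 2.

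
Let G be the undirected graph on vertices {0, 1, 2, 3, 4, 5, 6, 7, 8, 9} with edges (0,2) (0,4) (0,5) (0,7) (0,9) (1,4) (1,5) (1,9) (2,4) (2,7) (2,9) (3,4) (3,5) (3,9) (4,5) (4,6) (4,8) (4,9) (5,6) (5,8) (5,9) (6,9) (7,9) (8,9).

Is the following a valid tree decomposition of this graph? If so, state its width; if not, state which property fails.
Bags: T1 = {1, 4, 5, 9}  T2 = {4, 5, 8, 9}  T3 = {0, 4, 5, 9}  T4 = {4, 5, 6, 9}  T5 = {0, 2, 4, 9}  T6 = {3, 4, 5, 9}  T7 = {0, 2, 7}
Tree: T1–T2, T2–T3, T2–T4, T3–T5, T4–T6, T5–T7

A tree decomposition must satisfy three properties: every vertex lies in some bag; for every edge, both endpoints lie together in some bag; and for every vertex, the bags containing it form a connected subtree. Here edge (9,7) lies in no bag, so the decomposition is invalid.

No — edge (9,7) lies in no bag.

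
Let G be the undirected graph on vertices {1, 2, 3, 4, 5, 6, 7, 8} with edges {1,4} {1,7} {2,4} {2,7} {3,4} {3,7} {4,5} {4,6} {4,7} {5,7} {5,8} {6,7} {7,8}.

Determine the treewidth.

A width-2 tree decomposition is:
Bags: B1 = {3, 4, 7}  B2 = {1, 4, 7}  B3 = {4, 6, 7}  B4 = {4, 5, 7}  B5 = {2, 4, 7}  B6 = {5, 7, 8}
Tree: B1–B2, B2–B3, B1–B4, B2–B5, B4–B6
Each bag holds 3 vertices, so the decomposition has width 2, which upper-bounds the treewidth. Conversely, {5, 7, 8} is a clique of size 3, and the vertices of any clique must share a bag in every tree decomposition; so some bag has ≥ 3 vertices and tw(G) ≥ 2. Therefore the treewidth is 2.

2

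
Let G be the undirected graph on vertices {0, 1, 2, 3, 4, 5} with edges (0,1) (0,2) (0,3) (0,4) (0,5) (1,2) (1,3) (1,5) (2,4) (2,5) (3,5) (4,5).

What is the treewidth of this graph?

3

A width-3 tree decomposition is:
Bags: B1 = {0, 1, 2, 5}  B2 = {0, 1, 3, 5}  B3 = {0, 2, 4, 5}
Tree: B1–B2, B1–B3
The largest bag has 4 vertices, giving width 3; this decomposition certifies tw(G) ≤ 3. Conversely, {0, 1, 2, 5} is a clique of size 4, and the vertices of any clique must share a bag in every tree decomposition; so some bag has ≥ 4 vertices and tw(G) ≥ 3. The upper and lower bounds meet at 3, so that is the treewidth.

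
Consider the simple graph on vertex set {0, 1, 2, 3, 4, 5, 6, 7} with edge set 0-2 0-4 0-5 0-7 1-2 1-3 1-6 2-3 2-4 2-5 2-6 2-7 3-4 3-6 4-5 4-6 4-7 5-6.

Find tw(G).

A width-3 tree decomposition is:
Bags: B1 = {2, 4, 5, 6}  B2 = {0, 2, 4, 5}  B3 = {0, 2, 4, 7}  B4 = {2, 3, 4, 6}  B5 = {1, 2, 3, 6}
Tree: B1–B2, B2–B3, B1–B4, B4–B5
Each bag holds 4 vertices, so the decomposition has width 3, which upper-bounds the treewidth. On the other hand G contains the 4-clique {1, 2, 3, 6}. A clique must lie in a single bag of any decomposition, so no decomposition can have width below 3. Combining the bounds, tw(G) = 3.

3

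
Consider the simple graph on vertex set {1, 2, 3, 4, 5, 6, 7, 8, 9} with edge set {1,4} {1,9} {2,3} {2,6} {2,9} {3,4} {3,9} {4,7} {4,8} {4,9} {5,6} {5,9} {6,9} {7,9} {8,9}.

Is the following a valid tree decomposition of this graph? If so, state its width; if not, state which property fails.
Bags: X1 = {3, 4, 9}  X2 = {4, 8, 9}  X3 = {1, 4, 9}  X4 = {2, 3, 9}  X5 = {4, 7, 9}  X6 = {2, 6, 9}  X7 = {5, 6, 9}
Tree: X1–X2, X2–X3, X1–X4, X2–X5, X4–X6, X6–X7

Yes; width 2.

Checking the three conditions: (i) the bags cover all of {1, 2, 3, 4, 5, 6, 7, 8, 9}; (ii) for each edge, some bag contains both endpoints; (iii) the bags containing any fixed vertex form a subtree. All hold, so the decomposition is valid with width 3 − 1 = 2.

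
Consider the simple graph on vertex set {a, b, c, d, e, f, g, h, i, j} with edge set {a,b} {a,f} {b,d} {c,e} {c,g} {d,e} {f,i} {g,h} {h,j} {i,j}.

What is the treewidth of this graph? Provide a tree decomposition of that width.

Each bag holds 3 vertices, so the decomposition has width 2, which upper-bounds the treewidth. Since c–g–h–j–i–f–a–b–d–e–c is a cycle in G, G is not acyclic. Forests are exactly the graphs of treewidth ≤ 1, so tw(G) ≥ 2. The upper and lower bounds meet at 2, so that is the treewidth.

Treewidth 2.
One optimal decomposition is:
Bags: B1 = {c, g, h}  B2 = {c, h, j}  B3 = {c, i, j}  B4 = {c, f, i}  B5 = {a, c, f}  B6 = {a, b, c}  B7 = {b, c, d}  B8 = {c, d, e}
Tree: B1–B2, B2–B3, B3–B4, B4–B5, B5–B6, B6–B7, B7–B8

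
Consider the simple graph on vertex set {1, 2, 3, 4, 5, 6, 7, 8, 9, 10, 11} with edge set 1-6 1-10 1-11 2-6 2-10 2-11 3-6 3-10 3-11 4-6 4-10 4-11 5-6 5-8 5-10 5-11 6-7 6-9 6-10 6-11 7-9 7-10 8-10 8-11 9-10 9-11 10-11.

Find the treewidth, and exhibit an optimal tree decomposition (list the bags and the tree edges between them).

Treewidth 3.
One such decomposition:
Bags: B1 = {2, 6, 10, 11}  B2 = {3, 6, 10, 11}  B3 = {6, 9, 10, 11}  B4 = {4, 6, 10, 11}  B5 = {1, 6, 10, 11}  B6 = {5, 6, 10, 11}  B7 = {6, 7, 9, 10}  B8 = {5, 8, 10, 11}
Tree: B1–B2, B2–B3, B1–B4, B1–B5, B4–B6, B3–B7, B6–B8

Every bag has size at most 4, so the width is 4 − 1 = 3 and tw(G) ≤ 3. For the lower bound, the 4 vertices {5, 8, 10, 11} are pairwise adjacent, and any tree decomposition puts a clique entirely inside one bag — forcing width ≥ 3. The upper and lower bounds meet at 3, so that is the treewidth.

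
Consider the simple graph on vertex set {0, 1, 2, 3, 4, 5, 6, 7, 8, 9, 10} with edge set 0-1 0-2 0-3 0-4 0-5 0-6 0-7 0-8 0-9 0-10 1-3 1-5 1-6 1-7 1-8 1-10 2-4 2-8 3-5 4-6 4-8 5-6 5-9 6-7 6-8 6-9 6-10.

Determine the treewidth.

A width-3 tree decomposition is:
Bags: B1 = {0, 4, 6, 8}  B2 = {0, 1, 6, 8}  B3 = {0, 2, 4, 8}  B4 = {0, 1, 5, 6}  B5 = {0, 1, 6, 7}  B6 = {0, 1, 6, 10}  B7 = {0, 5, 6, 9}  B8 = {0, 1, 3, 5}
Tree: B1–B2, B1–B3, B2–B4, B4–B5, B4–B6, B4–B7, B4–B8
Each bag holds 4 vertices, so the decomposition has width 3, which upper-bounds the treewidth. For the lower bound, the 4 vertices {0, 2, 4, 8} are pairwise adjacent, and any tree decomposition puts a clique entirely inside one bag — forcing width ≥ 3. Therefore the treewidth is 3.

3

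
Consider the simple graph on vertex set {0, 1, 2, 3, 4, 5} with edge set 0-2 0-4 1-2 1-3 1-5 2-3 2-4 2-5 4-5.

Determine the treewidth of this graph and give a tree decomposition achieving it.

Treewidth 2.
Bags: B1 = {1, 2, 5}  B2 = {2, 4, 5}  B3 = {0, 2, 4}  B4 = {1, 2, 3}
Tree: B1–B2, B2–B3, B1–B4

Every bag has size at most 3, so the width is 3 − 1 = 2 and tw(G) ≤ 2. On the other hand G contains the 3-clique {0, 2, 4}. A clique must lie in a single bag of any decomposition, so no decomposition can have width below 2. Therefore the treewidth is 2.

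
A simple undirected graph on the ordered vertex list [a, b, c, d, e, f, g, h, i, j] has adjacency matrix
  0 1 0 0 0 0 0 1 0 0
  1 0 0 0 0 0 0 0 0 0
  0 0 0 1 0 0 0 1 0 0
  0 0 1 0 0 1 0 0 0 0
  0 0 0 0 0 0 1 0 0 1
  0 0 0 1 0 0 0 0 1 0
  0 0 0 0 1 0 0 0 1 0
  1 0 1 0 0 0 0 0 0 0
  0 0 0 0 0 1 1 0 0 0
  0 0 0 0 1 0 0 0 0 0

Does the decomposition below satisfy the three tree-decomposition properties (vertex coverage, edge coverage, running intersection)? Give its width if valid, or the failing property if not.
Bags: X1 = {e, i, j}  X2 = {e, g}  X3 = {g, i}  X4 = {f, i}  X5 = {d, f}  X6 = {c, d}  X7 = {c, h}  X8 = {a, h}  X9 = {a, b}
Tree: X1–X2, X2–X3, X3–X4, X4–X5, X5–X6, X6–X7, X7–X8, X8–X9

No — bags containing vertex i are not connected in the tree.

A tree decomposition must satisfy three properties: every vertex lies in some bag; for every edge, both endpoints lie together in some bag; and for every vertex, the bags containing it form a connected subtree. Here bags containing vertex i are not connected in the tree, so the decomposition is invalid.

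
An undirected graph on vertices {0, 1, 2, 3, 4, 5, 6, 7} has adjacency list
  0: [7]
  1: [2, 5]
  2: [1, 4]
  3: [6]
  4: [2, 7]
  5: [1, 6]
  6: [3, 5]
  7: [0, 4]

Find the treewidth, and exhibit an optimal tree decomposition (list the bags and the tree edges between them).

The largest bag has 2 vertices, giving width 1; this decomposition certifies tw(G) ≤ 1. G has an edge, so its treewidth is at least 1. Therefore the treewidth is 1.

Treewidth 1.
One optimal decomposition is:
Bags: B1 = {0, 7}  B2 = {4, 7}  B3 = {2, 4}  B4 = {1, 2}  B5 = {1, 5}  B6 = {5, 6}  B7 = {3, 6}
Tree: B1–B2, B2–B3, B3–B4, B4–B5, B5–B6, B6–B7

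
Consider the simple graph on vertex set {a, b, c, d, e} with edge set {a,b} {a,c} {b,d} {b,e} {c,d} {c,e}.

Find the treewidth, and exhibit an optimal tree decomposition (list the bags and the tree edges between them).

Every bag has size at most 3, so the width is 3 − 1 = 2 and tw(G) ≤ 2. For the lower bound, G contains the cycle e–c–a–b–e, so G is not a forest; only forests have treewidth ≤ 1, hence tw(G) ≥ 2. The upper and lower bounds meet at 2, so that is the treewidth.

Treewidth 2.
Bags: B1 = {b, c, e}  B2 = {a, b, c}  B3 = {b, c, d}
Tree: B1–B2, B2–B3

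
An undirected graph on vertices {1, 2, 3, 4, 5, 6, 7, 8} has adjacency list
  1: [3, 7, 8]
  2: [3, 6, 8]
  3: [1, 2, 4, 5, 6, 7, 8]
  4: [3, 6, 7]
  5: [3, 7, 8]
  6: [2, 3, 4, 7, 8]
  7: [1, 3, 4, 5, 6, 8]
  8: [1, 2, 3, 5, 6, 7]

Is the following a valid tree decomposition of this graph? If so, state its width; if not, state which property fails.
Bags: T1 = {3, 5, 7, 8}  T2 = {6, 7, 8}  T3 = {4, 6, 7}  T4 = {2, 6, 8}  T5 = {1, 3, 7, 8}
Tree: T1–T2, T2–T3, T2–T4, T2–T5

A tree decomposition must satisfy three properties: every vertex lies in some bag; for every edge, both endpoints lie together in some bag; and for every vertex, the bags containing it form a connected subtree. Here edge (3,6) lies in no bag, so the decomposition is invalid.

No — edge (3,6) lies in no bag.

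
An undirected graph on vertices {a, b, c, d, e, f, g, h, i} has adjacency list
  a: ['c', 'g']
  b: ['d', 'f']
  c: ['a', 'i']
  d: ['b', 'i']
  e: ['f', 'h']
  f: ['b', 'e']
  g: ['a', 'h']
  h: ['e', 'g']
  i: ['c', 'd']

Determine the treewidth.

A width-2 tree decomposition is:
Bags: B1 = {e, g, h}  B2 = {e, f, g}  B3 = {b, f, g}  B4 = {b, d, g}  B5 = {d, g, i}  B6 = {c, g, i}  B7 = {a, c, g}
Tree: B1–B2, B2–B3, B3–B4, B4–B5, B5–B6, B6–B7
The largest bag has 3 vertices, giving width 2; this decomposition certifies tw(G) ≤ 2. For the lower bound, G contains the cycle g–h–e–f–b–d–i–c–a–g, so G is not a forest; only forests have treewidth ≤ 1, hence tw(G) ≥ 2. Therefore the treewidth is 2.

2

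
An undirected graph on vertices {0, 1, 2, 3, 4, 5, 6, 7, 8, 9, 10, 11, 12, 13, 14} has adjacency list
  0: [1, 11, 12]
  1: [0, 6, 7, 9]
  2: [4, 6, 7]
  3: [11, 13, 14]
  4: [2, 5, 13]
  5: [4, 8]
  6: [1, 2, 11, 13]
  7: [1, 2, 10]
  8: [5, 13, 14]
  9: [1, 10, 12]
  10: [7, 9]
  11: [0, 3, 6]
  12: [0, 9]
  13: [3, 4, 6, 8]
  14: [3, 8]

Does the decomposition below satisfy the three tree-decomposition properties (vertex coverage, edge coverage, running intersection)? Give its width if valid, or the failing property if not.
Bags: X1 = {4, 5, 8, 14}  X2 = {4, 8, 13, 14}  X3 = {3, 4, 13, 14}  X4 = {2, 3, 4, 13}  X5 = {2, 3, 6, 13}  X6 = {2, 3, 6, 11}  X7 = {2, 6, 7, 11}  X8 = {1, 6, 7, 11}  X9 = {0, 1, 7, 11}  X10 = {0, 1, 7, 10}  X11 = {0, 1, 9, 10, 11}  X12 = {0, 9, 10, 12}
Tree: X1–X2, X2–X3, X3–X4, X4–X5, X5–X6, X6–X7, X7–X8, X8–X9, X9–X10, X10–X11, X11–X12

No — bags containing vertex 11 are not connected in the tree.

A tree decomposition must satisfy three properties: every vertex lies in some bag; for every edge, both endpoints lie together in some bag; and for every vertex, the bags containing it form a connected subtree. Here bags containing vertex 11 are not connected in the tree, so the decomposition is invalid.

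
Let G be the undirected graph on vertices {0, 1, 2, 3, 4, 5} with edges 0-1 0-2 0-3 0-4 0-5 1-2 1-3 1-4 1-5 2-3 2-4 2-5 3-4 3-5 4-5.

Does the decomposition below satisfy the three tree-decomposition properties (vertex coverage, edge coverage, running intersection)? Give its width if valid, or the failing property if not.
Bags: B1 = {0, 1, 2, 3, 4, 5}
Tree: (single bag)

Yes; width 5.

Checking the three conditions: (i) the bags cover all of {0, 1, 2, 3, 4, 5}; (ii) for each edge, some bag contains both endpoints; (iii) the bags containing any fixed vertex form a subtree. All hold, so the decomposition is valid with width 6 − 1 = 5.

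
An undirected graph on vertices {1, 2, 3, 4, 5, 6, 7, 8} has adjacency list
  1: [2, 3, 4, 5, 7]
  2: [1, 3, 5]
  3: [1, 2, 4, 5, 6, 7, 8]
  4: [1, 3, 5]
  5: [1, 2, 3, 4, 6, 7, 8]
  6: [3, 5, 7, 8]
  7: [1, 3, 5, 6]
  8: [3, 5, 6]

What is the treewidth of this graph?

3

A width-3 tree decomposition is:
Bags: B1 = {1, 3, 5, 7}  B2 = {1, 2, 3, 5}  B3 = {3, 5, 6, 7}  B4 = {1, 3, 4, 5}  B5 = {3, 5, 6, 8}
Tree: B1–B2, B1–B3, B2–B4, B3–B5
The largest bag has 4 vertices, giving width 3; this decomposition certifies tw(G) ≤ 3. Conversely, {3, 5, 6, 8} is a clique of size 4, and the vertices of any clique must share a bag in every tree decomposition; so some bag has ≥ 4 vertices and tw(G) ≥ 3. Therefore the treewidth is 3.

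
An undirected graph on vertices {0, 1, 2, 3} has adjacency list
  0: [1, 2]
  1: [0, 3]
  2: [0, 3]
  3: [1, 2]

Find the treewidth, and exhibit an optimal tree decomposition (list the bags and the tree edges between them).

Treewidth 2.
Bags: B1 = {0, 1, 3}  B2 = {0, 2, 3}
Tree: B1–B2

Every bag has size at most 3, so the width is 3 − 1 = 2 and tw(G) ≤ 2. The edges 3–1–0–2–3 form a cycle, so G is not a tree and its treewidth is at least 2. Therefore the treewidth is 2.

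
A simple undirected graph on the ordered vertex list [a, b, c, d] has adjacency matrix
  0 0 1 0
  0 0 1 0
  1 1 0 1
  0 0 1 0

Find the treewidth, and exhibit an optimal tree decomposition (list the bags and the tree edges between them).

Treewidth 1.
Bags: B1 = {c, d}  B2 = {a, c}  B3 = {b, c}
Tree: B1–B2, B2–B3

Each bag holds 2 vertices, so the decomposition has width 1, which upper-bounds the treewidth. G has an edge, so its treewidth is at least 1. Therefore the treewidth is 1.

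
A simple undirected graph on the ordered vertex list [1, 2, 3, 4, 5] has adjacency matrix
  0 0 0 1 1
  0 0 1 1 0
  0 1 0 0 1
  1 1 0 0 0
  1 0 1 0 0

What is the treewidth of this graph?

2

A width-2 tree decomposition is:
Bags: B1 = {1, 2, 4}  B2 = {1, 2, 5}  B3 = {2, 3, 5}
Tree: B1–B2, B2–B3
Each bag holds 3 vertices, so the decomposition has width 2, which upper-bounds the treewidth. Since 2–4–1–5–3–2 is a cycle in G, G is not acyclic. Forests are exactly the graphs of treewidth ≤ 1, so tw(G) ≥ 2. The upper and lower bounds meet at 2, so that is the treewidth.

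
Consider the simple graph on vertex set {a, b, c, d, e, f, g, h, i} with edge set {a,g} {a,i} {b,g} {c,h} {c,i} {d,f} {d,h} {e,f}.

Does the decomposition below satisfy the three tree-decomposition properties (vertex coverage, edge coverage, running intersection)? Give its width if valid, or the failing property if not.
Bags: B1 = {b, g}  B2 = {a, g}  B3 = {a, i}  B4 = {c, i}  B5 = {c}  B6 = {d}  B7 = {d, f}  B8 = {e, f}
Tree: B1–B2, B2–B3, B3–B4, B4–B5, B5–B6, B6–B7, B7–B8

No — vertex h appears in no bag.

A tree decomposition must satisfy three properties: every vertex lies in some bag; for every edge, both endpoints lie together in some bag; and for every vertex, the bags containing it form a connected subtree. Here vertex h appears in no bag, so the decomposition is invalid.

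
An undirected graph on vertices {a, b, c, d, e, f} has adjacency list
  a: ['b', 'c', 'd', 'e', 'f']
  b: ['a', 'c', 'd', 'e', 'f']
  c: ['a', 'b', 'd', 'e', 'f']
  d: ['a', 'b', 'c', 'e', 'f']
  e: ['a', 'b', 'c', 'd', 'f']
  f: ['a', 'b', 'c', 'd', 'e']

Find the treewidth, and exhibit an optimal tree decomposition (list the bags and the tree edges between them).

A single bag containing all 6 vertices is trivially a valid decomposition of width 5. Conversely, {a, b, c, d, e, f} is a clique of size 6, and the vertices of any clique must share a bag in every tree decomposition; so some bag has ≥ 6 vertices and tw(G) ≥ 5. The upper and lower bounds meet at 5, so that is the treewidth.

Treewidth 5.
Bags: B1 = {a, b, c, d, e, f}
Tree: (single bag)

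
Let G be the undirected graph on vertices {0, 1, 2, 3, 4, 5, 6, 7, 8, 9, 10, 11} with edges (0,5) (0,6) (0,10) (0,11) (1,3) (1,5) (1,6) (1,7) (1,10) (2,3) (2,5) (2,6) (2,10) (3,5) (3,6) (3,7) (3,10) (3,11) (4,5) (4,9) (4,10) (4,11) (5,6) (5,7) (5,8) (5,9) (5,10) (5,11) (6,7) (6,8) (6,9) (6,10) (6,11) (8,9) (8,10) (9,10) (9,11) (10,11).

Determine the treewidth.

A width-4 tree decomposition is:
Bags: B1 = {3, 5, 6, 10, 11}  B2 = {1, 3, 5, 6, 10}  B3 = {5, 6, 9, 10, 11}  B4 = {2, 3, 5, 6, 10}  B5 = {1, 3, 5, 6, 7}  B6 = {4, 5, 9, 10, 11}  B7 = {0, 5, 6, 10, 11}  B8 = {5, 6, 8, 9, 10}
Tree: B1–B2, B1–B3, B2–B4, B2–B5, B3–B6, B1–B7, B3–B8
Every bag has size at most 5, so the width is 5 − 1 = 4 and tw(G) ≤ 4. Conversely, {4, 5, 9, 10, 11} is a clique of size 5, and the vertices of any clique must share a bag in every tree decomposition; so some bag has ≥ 5 vertices and tw(G) ≥ 4. Therefore the treewidth is 4.

4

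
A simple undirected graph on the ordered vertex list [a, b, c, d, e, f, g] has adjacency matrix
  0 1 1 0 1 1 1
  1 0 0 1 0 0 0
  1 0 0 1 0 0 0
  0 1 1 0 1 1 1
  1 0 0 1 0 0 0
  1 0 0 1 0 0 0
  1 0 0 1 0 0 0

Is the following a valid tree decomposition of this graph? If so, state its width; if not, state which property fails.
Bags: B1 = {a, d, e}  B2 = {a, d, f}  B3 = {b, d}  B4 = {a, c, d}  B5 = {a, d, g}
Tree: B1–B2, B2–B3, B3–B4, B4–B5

No — edge (a,b) lies in no bag.

A tree decomposition must satisfy three properties: every vertex lies in some bag; for every edge, both endpoints lie together in some bag; and for every vertex, the bags containing it form a connected subtree. Here edge (a,b) lies in no bag, so the decomposition is invalid.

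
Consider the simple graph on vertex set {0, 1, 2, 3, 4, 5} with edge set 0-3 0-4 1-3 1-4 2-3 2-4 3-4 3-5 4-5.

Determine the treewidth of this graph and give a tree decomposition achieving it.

Each bag holds 3 vertices, so the decomposition has width 2, which upper-bounds the treewidth. On the other hand G contains the 3-clique {0, 3, 4}. A clique must lie in a single bag of any decomposition, so no decomposition can have width below 2. Combining the bounds, tw(G) = 2.

Treewidth 2.
One such decomposition:
Bags: B1 = {2, 3, 4}  B2 = {1, 3, 4}  B3 = {0, 3, 4}  B4 = {3, 4, 5}
Tree: B1–B2, B2–B3, B2–B4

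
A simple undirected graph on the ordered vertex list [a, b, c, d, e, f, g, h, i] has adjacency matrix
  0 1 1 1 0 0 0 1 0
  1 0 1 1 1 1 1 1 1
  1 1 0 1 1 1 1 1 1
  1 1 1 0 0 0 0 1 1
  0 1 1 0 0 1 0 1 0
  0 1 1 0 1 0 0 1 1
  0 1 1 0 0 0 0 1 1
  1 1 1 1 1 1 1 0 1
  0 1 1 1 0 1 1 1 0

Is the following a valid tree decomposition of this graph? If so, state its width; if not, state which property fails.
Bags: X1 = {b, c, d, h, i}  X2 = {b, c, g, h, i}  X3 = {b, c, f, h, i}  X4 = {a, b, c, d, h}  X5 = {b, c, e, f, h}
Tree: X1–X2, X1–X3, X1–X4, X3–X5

Checking the three conditions: (i) the bags cover all of {a, b, c, d, e, f, g, h, i}; (ii) for each edge, some bag contains both endpoints; (iii) the bags containing any fixed vertex form a subtree. All hold, so the decomposition is valid with width 5 − 1 = 4.

Yes; width 4.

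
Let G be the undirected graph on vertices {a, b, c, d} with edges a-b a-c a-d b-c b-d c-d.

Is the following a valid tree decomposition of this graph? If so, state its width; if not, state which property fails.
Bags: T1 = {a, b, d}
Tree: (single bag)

No — vertex c appears in no bag.

A tree decomposition must satisfy three properties: every vertex lies in some bag; for every edge, both endpoints lie together in some bag; and for every vertex, the bags containing it form a connected subtree. Here vertex c appears in no bag, so the decomposition is invalid.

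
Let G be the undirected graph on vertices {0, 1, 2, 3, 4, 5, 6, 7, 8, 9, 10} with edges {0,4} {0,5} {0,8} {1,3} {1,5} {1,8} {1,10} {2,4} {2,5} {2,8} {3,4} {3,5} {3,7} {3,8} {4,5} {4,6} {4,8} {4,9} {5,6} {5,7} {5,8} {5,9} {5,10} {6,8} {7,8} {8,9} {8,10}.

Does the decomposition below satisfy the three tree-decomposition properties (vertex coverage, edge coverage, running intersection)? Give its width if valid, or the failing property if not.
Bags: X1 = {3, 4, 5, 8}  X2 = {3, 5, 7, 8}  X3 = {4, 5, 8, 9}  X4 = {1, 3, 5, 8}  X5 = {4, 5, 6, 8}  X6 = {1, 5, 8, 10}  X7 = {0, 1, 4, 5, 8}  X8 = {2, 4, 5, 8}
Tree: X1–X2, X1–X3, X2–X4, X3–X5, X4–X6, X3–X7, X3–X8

No — bags containing vertex 1 are not connected in the tree.

A tree decomposition must satisfy three properties: every vertex lies in some bag; for every edge, both endpoints lie together in some bag; and for every vertex, the bags containing it form a connected subtree. Here bags containing vertex 1 are not connected in the tree, so the decomposition is invalid.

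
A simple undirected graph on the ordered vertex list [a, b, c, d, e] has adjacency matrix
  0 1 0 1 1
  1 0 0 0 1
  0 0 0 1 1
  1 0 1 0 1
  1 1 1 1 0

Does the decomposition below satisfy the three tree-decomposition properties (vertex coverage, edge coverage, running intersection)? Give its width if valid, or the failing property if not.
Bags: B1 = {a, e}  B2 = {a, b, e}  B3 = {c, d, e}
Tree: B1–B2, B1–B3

No — edge (d,a) lies in no bag.

A tree decomposition must satisfy three properties: every vertex lies in some bag; for every edge, both endpoints lie together in some bag; and for every vertex, the bags containing it form a connected subtree. Here edge (d,a) lies in no bag, so the decomposition is invalid.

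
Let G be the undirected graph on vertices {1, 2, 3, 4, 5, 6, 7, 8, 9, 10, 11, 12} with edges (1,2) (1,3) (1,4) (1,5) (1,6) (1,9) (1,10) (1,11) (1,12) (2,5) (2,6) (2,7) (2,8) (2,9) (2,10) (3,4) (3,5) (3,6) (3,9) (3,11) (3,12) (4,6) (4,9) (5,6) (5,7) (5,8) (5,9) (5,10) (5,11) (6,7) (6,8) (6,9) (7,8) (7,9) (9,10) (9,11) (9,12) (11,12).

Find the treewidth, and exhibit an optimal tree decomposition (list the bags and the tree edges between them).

The largest bag has 5 vertices, giving width 4; this decomposition certifies tw(G) ≤ 4. Conversely, {2, 5, 6, 7, 8} is a clique of size 5, and the vertices of any clique must share a bag in every tree decomposition; so some bag has ≥ 5 vertices and tw(G) ≥ 4. Combining the bounds, tw(G) = 4.

Treewidth 4.
One such decomposition:
Bags: B1 = {1, 2, 5, 6, 9}  B2 = {1, 3, 5, 6, 9}  B3 = {1, 3, 5, 9, 11}  B4 = {2, 5, 6, 7, 9}  B5 = {2, 5, 6, 7, 8}  B6 = {1, 2, 5, 9, 10}  B7 = {1, 3, 9, 11, 12}  B8 = {1, 3, 4, 6, 9}
Tree: B1–B2, B2–B3, B1–B4, B4–B5, B1–B6, B3–B7, B2–B8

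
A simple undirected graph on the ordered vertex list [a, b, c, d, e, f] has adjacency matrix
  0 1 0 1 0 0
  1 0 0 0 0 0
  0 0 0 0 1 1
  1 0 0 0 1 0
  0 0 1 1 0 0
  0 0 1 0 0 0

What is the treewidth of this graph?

1

A width-1 tree decomposition is:
Bags: B1 = {a, b}  B2 = {a, d}  B3 = {d, e}  B4 = {c, e}  B5 = {c, f}
Tree: B1–B2, B2–B3, B3–B4, B4–B5
Each bag holds 2 vertices, so the decomposition has width 1, which upper-bounds the treewidth. Any graph with an edge has treewidth ≥ 1, and G has the edge b–a. Therefore the treewidth is 1.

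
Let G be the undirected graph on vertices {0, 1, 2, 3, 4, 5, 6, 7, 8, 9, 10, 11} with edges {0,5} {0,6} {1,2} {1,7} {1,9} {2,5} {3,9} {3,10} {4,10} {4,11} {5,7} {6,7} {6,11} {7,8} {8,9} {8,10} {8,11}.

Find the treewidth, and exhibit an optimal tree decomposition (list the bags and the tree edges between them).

The largest bag has 4 vertices, giving width 3; this decomposition certifies tw(G) ≤ 3. For the lower bound: the 4 vertex sets {0,2,5}, {6}, {7}, {1,8,9,11} are disjoint, each induces a connected subgraph, and every pair is joined by at least one edge of G. Contracting each set to a single vertex therefore yields K_{4} as a minor, and since treewidth is minor-monotone, tw(G) ≥ tw(K_{4}) = 3. The upper and lower bounds meet at 3, so that is the treewidth.

Treewidth 3.
Bags: B1 = {0, 2, 5, 6}  B2 = {2, 5, 6, 7}  B3 = {1, 2, 6, 7}  B4 = {1, 6, 7, 11}  B5 = {1, 7, 8, 11}  B6 = {1, 8, 9, 11}  B7 = {4, 8, 9, 11}  B8 = {4, 8, 9, 10}  B9 = {3, 4, 9, 10}
Tree: B1–B2, B2–B3, B3–B4, B4–B5, B5–B6, B6–B7, B7–B8, B8–B9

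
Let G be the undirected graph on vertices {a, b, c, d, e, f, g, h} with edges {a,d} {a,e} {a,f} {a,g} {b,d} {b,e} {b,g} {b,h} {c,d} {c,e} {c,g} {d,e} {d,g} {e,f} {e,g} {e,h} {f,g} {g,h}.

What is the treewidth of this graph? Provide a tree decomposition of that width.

Treewidth 3.
Bags: B1 = {b, d, e, g}  B2 = {a, d, e, g}  B3 = {b, e, g, h}  B4 = {c, d, e, g}  B5 = {a, e, f, g}
Tree: B1–B2, B1–B3, B2–B4, B2–B5

Every bag has size at most 4, so the width is 4 − 1 = 3 and tw(G) ≤ 3. On the other hand G contains the 4-clique {c, d, e, g}. A clique must lie in a single bag of any decomposition, so no decomposition can have width below 3. Therefore the treewidth is 3.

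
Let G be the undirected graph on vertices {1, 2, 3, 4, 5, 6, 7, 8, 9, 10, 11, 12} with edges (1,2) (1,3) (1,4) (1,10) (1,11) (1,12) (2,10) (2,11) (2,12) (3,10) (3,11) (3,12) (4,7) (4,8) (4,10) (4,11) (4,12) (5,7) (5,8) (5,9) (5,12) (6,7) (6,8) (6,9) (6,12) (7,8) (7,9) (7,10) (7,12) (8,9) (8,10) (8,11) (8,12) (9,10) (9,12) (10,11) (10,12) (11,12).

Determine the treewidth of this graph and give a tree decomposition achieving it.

The largest bag has 5 vertices, giving width 4; this decomposition certifies tw(G) ≤ 4. On the other hand G contains the 5-clique {7, 8, 9, 10, 12}. A clique must lie in a single bag of any decomposition, so no decomposition can have width below 4. Therefore the treewidth is 4.

Treewidth 4.
One such decomposition:
Bags: B1 = {4, 7, 8, 10, 12}  B2 = {7, 8, 9, 10, 12}  B3 = {4, 8, 10, 11, 12}  B4 = {6, 7, 8, 9, 12}  B5 = {1, 4, 10, 11, 12}  B6 = {5, 7, 8, 9, 12}  B7 = {1, 3, 10, 11, 12}  B8 = {1, 2, 10, 11, 12}
Tree: B1–B2, B1–B3, B2–B4, B3–B5, B2–B6, B5–B7, B7–B8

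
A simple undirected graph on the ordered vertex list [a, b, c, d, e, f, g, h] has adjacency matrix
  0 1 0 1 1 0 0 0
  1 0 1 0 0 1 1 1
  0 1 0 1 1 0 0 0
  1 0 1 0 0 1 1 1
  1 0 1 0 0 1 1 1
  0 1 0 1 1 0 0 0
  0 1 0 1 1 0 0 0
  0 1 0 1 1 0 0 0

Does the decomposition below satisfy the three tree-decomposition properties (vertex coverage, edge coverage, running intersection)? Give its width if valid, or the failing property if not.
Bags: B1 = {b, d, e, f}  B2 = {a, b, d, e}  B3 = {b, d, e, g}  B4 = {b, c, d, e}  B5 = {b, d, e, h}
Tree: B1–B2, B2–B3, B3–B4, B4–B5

Yes; width 3.

Every vertex of G appears in some bag (union = {a, b, c, d, e, f, g, h}); every edge is covered by a bag; and for each vertex v the set of bags containing v is connected in the bag tree. The decomposition is therefore valid. The largest bag has 4 vertices, so the width is 3.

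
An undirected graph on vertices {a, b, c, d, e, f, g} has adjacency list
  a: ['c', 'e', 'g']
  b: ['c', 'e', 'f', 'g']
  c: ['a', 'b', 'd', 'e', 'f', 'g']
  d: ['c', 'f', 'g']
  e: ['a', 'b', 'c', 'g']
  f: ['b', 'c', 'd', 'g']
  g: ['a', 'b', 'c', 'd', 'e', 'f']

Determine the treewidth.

A width-3 tree decomposition is:
Bags: B1 = {b, c, e, g}  B2 = {a, c, e, g}  B3 = {b, c, f, g}  B4 = {c, d, f, g}
Tree: B1–B2, B1–B3, B3–B4
Every bag has size at most 4, so the width is 4 − 1 = 3 and tw(G) ≤ 3. Conversely, {a, c, e, g} is a clique of size 4, and the vertices of any clique must share a bag in every tree decomposition; so some bag has ≥ 4 vertices and tw(G) ≥ 3. The upper and lower bounds meet at 3, so that is the treewidth.

3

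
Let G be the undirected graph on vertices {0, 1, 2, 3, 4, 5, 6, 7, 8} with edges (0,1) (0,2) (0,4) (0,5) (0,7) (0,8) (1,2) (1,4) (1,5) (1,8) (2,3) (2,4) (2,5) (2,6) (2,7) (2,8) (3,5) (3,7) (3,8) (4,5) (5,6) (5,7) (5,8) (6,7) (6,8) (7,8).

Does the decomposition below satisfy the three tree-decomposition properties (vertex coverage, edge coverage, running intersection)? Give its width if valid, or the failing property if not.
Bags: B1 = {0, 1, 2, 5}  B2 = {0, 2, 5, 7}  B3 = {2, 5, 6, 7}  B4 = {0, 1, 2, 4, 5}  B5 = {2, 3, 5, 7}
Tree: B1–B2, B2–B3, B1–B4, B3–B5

No — vertex 8 appears in no bag.

A tree decomposition must satisfy three properties: every vertex lies in some bag; for every edge, both endpoints lie together in some bag; and for every vertex, the bags containing it form a connected subtree. Here vertex 8 appears in no bag, so the decomposition is invalid.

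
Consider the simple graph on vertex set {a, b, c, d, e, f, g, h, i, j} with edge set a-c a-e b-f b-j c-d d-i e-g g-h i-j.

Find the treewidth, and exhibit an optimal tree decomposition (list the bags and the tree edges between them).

Each bag holds 2 vertices, so the decomposition has width 1, which upper-bounds the treewidth. G has an edge, so its treewidth is at least 1. Hence tw(G) = 1 exactly.

Treewidth 1.
Bags: B1 = {b, f}  B2 = {b, j}  B3 = {i, j}  B4 = {d, i}  B5 = {c, d}  B6 = {a, c}  B7 = {a, e}  B8 = {e, g}  B9 = {g, h}
Tree: B1–B2, B2–B3, B3–B4, B4–B5, B5–B6, B6–B7, B7–B8, B8–B9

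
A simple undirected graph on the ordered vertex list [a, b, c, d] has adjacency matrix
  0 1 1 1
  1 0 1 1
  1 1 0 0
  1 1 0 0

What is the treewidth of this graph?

A width-2 tree decomposition is:
Bags: B1 = {a, b, d}  B2 = {a, b, c}
Tree: B1–B2
Every bag has size at most 3, so the width is 3 − 1 = 2 and tw(G) ≤ 2. Conversely, {a, b, d} is a clique of size 3, and the vertices of any clique must share a bag in every tree decomposition; so some bag has ≥ 3 vertices and tw(G) ≥ 2. Combining the bounds, tw(G) = 2.

2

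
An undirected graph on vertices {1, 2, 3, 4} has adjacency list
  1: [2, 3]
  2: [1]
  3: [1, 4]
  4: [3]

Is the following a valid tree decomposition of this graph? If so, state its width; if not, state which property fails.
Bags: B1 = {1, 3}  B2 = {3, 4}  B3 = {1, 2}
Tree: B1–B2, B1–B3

Yes; width 1.

Vertex coverage: the bags together contain {1, 2, 3, 4}, the full vertex set. Edge coverage: each edge of G has both endpoints in at least one bag. Running intersection: for every vertex, the bags containing it form a connected subtree. All three properties hold, so this is a valid tree decomposition of width max|bag| − 1 = 1, and hence tw(G) ≤ 1.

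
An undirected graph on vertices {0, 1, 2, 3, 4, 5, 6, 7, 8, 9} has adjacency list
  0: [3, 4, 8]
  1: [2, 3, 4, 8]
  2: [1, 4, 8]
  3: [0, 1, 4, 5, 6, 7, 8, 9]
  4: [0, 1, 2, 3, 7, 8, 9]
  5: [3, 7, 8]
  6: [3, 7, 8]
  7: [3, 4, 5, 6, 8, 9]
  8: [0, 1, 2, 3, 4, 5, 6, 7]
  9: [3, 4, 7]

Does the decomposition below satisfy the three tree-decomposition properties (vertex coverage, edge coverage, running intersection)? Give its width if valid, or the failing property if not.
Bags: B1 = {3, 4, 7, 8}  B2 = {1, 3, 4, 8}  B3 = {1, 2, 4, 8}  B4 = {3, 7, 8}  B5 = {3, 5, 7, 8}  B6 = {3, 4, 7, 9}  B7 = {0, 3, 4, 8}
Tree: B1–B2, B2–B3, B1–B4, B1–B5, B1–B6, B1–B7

No — vertex 6 appears in no bag.

A tree decomposition must satisfy three properties: every vertex lies in some bag; for every edge, both endpoints lie together in some bag; and for every vertex, the bags containing it form a connected subtree. Here vertex 6 appears in no bag, so the decomposition is invalid.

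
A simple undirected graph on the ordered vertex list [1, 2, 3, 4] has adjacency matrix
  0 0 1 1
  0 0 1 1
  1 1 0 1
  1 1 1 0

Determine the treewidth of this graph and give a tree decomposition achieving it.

Each bag holds 3 vertices, so the decomposition has width 2, which upper-bounds the treewidth. For the lower bound, the 3 vertices {1, 3, 4} are pairwise adjacent, and any tree decomposition puts a clique entirely inside one bag — forcing width ≥ 2. Hence tw(G) = 2 exactly.

Treewidth 2.
One such decomposition:
Bags: B1 = {1, 3, 4}  B2 = {2, 3, 4}
Tree: B1–B2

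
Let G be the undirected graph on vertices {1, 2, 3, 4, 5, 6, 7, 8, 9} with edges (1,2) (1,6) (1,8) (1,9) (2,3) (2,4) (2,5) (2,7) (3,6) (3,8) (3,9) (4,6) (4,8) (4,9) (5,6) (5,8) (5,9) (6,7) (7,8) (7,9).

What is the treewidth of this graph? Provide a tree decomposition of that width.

Every bag has size at most 5, so the width is 5 − 1 = 4 and tw(G) ≤ 4. For the lower bound: the 5 vertex sets {3,9}, {1,6}, {5,8}, {2}, {4} are disjoint, each induces a connected subgraph, and every pair is joined by at least one edge of G. Contracting each set to a single vertex therefore yields K_{5} as a minor, and since treewidth is minor-monotone, tw(G) ≥ tw(K_{5}) = 4. Hence tw(G) = 4 exactly.

Treewidth 4.
One optimal decomposition is:
Bags: B1 = {2, 3, 6, 8, 9}  B2 = {1, 2, 6, 8, 9}  B3 = {2, 5, 6, 8, 9}  B4 = {2, 4, 6, 8, 9}  B5 = {2, 6, 7, 8, 9}
Tree: B1–B2, B2–B3, B3–B4, B4–B5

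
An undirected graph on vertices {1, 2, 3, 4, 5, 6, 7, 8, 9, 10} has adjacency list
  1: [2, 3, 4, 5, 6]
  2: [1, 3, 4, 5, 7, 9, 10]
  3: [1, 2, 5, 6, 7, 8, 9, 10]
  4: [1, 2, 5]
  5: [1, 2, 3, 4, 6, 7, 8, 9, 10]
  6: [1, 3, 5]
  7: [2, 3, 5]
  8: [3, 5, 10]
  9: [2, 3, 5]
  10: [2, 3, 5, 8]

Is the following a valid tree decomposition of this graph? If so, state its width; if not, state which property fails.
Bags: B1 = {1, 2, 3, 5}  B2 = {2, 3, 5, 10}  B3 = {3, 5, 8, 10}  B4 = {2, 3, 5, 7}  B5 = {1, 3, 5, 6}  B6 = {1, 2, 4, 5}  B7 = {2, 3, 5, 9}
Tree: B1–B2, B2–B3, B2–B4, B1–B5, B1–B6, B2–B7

Yes; width 3.

Vertex coverage: the bags together contain {1, 2, 3, 4, 5, 6, 7, 8, 9, 10}, the full vertex set. Edge coverage: each edge of G has both endpoints in at least one bag. Running intersection: for every vertex, the bags containing it form a connected subtree. All three properties hold, so this is a valid tree decomposition of width max|bag| − 1 = 3, and hence tw(G) ≤ 3.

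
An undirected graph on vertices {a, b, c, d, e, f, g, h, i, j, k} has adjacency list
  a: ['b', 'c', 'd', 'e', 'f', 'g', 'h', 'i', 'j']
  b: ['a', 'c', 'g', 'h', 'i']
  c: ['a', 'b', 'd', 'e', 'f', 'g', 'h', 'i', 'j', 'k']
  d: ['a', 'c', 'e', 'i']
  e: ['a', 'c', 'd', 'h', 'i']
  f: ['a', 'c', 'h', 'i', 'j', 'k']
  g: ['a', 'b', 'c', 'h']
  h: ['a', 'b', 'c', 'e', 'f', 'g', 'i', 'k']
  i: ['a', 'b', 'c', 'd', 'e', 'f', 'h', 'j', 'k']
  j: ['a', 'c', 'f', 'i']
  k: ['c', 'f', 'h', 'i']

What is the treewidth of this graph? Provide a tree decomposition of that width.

Treewidth 4.
One such decomposition:
Bags: B1 = {a, c, f, h, i}  B2 = {a, c, e, h, i}  B3 = {c, f, h, i, k}  B4 = {a, b, c, h, i}  B5 = {a, b, c, g, h}  B6 = {a, c, d, e, i}  B7 = {a, c, f, i, j}
Tree: B1–B2, B1–B3, B1–B4, B4–B5, B2–B6, B1–B7

The largest bag has 5 vertices, giving width 4; this decomposition certifies tw(G) ≤ 4. For the lower bound, the 5 vertices {a, b, c, g, h} are pairwise adjacent, and any tree decomposition puts a clique entirely inside one bag — forcing width ≥ 4. The upper and lower bounds meet at 4, so that is the treewidth.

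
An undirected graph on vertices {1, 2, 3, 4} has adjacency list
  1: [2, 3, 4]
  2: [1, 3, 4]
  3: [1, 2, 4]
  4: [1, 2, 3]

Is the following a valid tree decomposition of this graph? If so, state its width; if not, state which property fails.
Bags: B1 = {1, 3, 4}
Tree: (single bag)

A tree decomposition must satisfy three properties: every vertex lies in some bag; for every edge, both endpoints lie together in some bag; and for every vertex, the bags containing it form a connected subtree. Here vertex 2 appears in no bag, so the decomposition is invalid.

No — vertex 2 appears in no bag.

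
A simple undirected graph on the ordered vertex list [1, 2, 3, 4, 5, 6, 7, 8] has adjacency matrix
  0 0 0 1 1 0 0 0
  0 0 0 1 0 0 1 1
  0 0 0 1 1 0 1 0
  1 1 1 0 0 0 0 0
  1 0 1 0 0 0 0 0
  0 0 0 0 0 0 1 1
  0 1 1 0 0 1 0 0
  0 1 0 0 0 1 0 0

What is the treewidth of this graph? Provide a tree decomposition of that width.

Each bag holds 3 vertices, so the decomposition has width 2, which upper-bounds the treewidth. Since 5–1–4–3–5 is a cycle in G, G is not acyclic. Forests are exactly the graphs of treewidth ≤ 1, so tw(G) ≥ 2. Combining the bounds, tw(G) = 2.

Treewidth 2.
One such decomposition:
Bags: B1 = {1, 3, 5}  B2 = {1, 3, 4}  B3 = {3, 4, 7}  B4 = {2, 4, 7}  B5 = {2, 6, 7}  B6 = {2, 6, 8}
Tree: B1–B2, B2–B3, B3–B4, B4–B5, B5–B6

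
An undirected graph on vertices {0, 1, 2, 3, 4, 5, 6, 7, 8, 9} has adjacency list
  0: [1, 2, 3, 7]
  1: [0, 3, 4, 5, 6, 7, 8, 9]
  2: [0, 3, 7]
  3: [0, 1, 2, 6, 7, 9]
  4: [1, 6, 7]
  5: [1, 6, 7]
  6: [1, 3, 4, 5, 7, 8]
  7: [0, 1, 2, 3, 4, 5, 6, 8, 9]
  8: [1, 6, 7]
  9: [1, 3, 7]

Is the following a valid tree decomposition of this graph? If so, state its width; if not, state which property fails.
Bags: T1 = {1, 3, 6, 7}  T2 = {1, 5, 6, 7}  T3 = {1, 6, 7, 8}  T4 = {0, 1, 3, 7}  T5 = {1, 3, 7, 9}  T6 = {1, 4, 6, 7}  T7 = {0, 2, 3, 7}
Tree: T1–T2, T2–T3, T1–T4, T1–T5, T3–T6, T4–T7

Yes; width 3.

Checking the three conditions: (i) the bags cover all of {0, 1, 2, 3, 4, 5, 6, 7, 8, 9}; (ii) for each edge, some bag contains both endpoints; (iii) the bags containing any fixed vertex form a subtree. All hold, so the decomposition is valid with width 4 − 1 = 3.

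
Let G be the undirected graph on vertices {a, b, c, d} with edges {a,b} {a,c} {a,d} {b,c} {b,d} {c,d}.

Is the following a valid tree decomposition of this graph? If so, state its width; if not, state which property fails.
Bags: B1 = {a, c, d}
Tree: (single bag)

A tree decomposition must satisfy three properties: every vertex lies in some bag; for every edge, both endpoints lie together in some bag; and for every vertex, the bags containing it form a connected subtree. Here vertex b appears in no bag, so the decomposition is invalid.

No — vertex b appears in no bag.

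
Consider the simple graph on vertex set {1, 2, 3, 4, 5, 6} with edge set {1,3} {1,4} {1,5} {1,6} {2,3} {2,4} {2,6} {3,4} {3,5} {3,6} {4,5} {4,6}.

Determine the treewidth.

3

A width-3 tree decomposition is:
Bags: B1 = {1, 3, 4, 6}  B2 = {2, 3, 4, 6}  B3 = {1, 3, 4, 5}
Tree: B1–B2, B1–B3
Each bag holds 4 vertices, so the decomposition has width 3, which upper-bounds the treewidth. On the other hand G contains the 4-clique {1, 3, 4, 5}. A clique must lie in a single bag of any decomposition, so no decomposition can have width below 3. Therefore the treewidth is 3.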